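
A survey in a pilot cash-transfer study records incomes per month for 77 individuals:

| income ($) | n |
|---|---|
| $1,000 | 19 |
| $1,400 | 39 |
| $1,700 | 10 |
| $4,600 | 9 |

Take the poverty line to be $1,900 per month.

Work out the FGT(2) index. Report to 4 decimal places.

Below the line: 19×$1,000, 39×$1,400, 10×$1,700 (q = 68 of N = 77).
Gap ratios (z−y)/z: (1900−1000)/1900 = 0.4737 (×19); (1900−1400)/1900 = 0.2632 (×39); (1900−1700)/1900 = 0.1053 (×10).
Squared: 0.2244 (×19); 0.0693 (×39); 0.0111 (×10).
Sum = 7.074792; P₂ = 7.074792 / 77 = 0.0919.

0.0919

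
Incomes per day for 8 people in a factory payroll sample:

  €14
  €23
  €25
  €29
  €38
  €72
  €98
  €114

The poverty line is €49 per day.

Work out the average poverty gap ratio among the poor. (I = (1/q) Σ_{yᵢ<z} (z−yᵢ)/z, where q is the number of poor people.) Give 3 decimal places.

0.473

Poor units: €14, €23, €25, €29, €38 (q = 5 of N = 8).
Shortfall ratios (z−y)/z: 0.7143, 0.5306, 0.4898, 0.4082, 0.2245; sum = 2.367347.
The income-gap ratio divides by q (the poor only): 2.367347 / 5 = 0.473.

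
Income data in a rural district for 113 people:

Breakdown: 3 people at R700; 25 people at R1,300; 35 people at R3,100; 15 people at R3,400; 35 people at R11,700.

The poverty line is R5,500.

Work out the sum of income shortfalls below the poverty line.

R234,900

Below the line: 3×R700, 25×R1,300, 35×R3,100, 15×R3,400 (q = 78 of N = 113).
Individual gaps: 3×(5500−700) = 14400; 25×(5500−1300) = 105000; 35×(5500−3100) = 84000; 15×(5500−3400) = 31500.
Aggregate gap = R234,900.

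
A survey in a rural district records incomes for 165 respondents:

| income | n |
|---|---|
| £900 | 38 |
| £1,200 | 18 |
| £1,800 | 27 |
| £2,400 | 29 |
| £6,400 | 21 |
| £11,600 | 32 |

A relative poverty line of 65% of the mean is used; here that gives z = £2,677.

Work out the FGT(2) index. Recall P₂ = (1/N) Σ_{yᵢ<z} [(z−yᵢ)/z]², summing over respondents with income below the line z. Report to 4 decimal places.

0.1541

Incomes under z: 38×£900, 18×£1,200, 27×£1,800, 29×£2,400 (q = 112 of N = 165).
Relative gaps: (2677−900)/2677 = 0.6638 (×38); (2677−1200)/2677 = 0.5517 (×18); (2677−1800)/2677 = 0.3276 (×27); (2677−2400)/2677 = 0.1035 (×29).
Squared: 0.4406 (×38); 0.3044 (×18); 0.1073 (×27); 0.0107 (×29).
Sum = 25.431828; P₂ = 25.431828 / 165 = 0.1541.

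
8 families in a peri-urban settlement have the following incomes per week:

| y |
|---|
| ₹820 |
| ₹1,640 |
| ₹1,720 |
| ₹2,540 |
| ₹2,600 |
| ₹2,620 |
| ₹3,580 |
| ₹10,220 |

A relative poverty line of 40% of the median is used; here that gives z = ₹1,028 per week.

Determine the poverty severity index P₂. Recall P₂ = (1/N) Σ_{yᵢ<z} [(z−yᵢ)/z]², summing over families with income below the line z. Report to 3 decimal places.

Incomes under z: ₹820 (q = 1 of N = 8).
Gap ratios (z−y)/z: (1028−820)/1028 = 0.2023.
Squared: 0.0409.
Sum = 0.040939; P₂ = 0.040939 / 8 = 0.005.

0.005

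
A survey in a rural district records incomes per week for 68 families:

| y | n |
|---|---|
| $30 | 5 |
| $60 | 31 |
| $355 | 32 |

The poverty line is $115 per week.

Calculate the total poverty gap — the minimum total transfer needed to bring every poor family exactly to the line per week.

$2,130

Incomes under z: 5×$30, 31×$60 (q = 36 of N = 68).
Individual gaps: 5×(115−30) = 425; 31×(115−60) = 1705.
Aggregate gap = $2,130.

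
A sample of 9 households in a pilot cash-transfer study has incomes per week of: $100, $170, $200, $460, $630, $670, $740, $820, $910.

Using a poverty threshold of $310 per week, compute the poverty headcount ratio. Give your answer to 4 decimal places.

0.3333

3 of the 9 households have income below $310.
H = 3/9 = 0.3333.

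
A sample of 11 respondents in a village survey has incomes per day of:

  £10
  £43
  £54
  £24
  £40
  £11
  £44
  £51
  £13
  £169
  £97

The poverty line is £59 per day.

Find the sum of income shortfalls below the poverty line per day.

Below z: £10, £11, £13, £24, £40, £43, £44, £51, £54 (q = 9 of N = 11).
Individual gaps: 59−10 = 49; 59−11 = 48; 59−13 = 46; 59−24 = 35; 59−40 = 19; 59−43 = 16; 59−44 = 15; 59−51 = 8; 59−54 = 5.
Aggregate gap = £241.

£241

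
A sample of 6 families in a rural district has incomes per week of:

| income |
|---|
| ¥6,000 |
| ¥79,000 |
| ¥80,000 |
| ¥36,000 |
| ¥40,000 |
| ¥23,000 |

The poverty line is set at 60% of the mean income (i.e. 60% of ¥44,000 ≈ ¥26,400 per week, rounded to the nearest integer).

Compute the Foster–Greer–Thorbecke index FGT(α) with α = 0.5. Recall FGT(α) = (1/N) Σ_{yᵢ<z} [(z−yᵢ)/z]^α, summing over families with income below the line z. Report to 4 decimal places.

0.2063

Incomes under z: ¥6,000, ¥23,000 (q = 2 of N = 6).
Shortfall ratios: (26400−6000)/26400 = 0.7727; (26400−23000)/26400 = 0.1288.
Raised to α = 0.5: 0.87905; 0.35887.
Sum = 1.237919; FGT(0.5) = 1.237919 / 6 = 0.2063.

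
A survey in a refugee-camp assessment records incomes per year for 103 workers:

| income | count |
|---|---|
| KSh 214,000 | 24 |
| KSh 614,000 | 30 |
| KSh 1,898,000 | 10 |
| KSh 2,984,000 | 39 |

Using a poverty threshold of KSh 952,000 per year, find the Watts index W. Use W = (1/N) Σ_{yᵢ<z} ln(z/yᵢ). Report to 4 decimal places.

Incomes under z: 24×KSh 214,000, 30×KSh 614,000 (q = 54 of N = 103).
Log gaps: ln(952000/214000) = 1.4926 (×24); ln(952000/614000) = 0.4386 (×30).
W = 48.979240 / 103 = 0.4755.

0.4755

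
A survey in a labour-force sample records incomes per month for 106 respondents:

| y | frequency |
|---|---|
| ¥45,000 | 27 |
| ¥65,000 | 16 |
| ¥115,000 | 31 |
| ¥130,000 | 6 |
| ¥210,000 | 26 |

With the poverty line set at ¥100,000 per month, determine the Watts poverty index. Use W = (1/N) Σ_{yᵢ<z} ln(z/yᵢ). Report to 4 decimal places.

0.2684

Poor units: 27×¥45,000, 16×¥65,000 (q = 43 of N = 106).
Log shortfalls: ln(100000/45000) = 0.7985 (×27); ln(100000/65000) = 0.4308 (×16).
W = 28.452234 / 106 = 0.2684.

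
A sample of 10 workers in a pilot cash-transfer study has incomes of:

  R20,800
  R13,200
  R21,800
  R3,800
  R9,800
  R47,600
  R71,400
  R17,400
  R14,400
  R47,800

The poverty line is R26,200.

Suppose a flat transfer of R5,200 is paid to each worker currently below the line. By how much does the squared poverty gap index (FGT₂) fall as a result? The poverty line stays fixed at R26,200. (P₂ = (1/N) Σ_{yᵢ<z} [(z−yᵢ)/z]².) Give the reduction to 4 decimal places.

0.0971

Before: below the line — R3,800, R9,800, R13,200, R14,400, R17,400, R20,800, R21,800; squared poverty gap index (FGT₂) = 0.175532.
After the R5,200 transfer: below the line — R9,000, R15,000, R18,400, R19,600, R22,600, R26,000; squared poverty gap index (FGT₂) = 0.078474.
Reduction = 0.175532 − 0.078474 = 0.0971.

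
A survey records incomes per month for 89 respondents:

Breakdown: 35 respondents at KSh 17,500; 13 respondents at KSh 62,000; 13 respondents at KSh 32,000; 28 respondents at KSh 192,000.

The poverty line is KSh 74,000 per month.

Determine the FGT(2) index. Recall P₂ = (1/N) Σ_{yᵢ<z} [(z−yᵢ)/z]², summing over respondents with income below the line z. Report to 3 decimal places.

Below the line: 35×KSh 17,500, 13×KSh 32,000, 13×KSh 62,000 (q = 61 of N = 89).
Shortfall ratios: (74000−17500)/74000 = 0.7635 (×35); (74000−32000)/74000 = 0.5676 (×13); (74000−62000)/74000 = 0.1622 (×13).
Squared: 0.5830 (×35); 0.3221 (×13); 0.0263 (×13).
Sum = 24.932935; P₂ = 24.932935 / 89 = 0.280.

0.280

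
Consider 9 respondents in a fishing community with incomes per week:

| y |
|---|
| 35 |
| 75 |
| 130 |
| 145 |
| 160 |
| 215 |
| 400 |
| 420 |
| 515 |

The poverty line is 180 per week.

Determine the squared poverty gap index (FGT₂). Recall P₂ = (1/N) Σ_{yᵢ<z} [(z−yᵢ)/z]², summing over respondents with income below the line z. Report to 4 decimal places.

Below the line: 35, 75, 130, 145, 160 (q = 5 of N = 9).
Shortfall ratios: (180−35)/180 = 0.8056; (180−75)/180 = 0.5833; (180−130)/180 = 0.2778; (180−145)/180 = 0.1944; (180−160)/180 = 0.1111.
Squared: 0.6489; 0.3403; 0.0772; 0.0378; 0.0123.
Sum = 1.116512; P₂ = 1.116512 / 9 = 0.1241.

0.1241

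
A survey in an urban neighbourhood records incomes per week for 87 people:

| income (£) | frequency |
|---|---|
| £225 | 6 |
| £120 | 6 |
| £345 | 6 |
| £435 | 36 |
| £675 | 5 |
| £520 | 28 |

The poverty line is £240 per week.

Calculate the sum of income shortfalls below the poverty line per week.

£810

Below z: 6×£120, 6×£225 (q = 12 of N = 87).
Individual gaps: 6×(240−120) = 720; 6×(240−225) = 90.
Aggregate gap = £810.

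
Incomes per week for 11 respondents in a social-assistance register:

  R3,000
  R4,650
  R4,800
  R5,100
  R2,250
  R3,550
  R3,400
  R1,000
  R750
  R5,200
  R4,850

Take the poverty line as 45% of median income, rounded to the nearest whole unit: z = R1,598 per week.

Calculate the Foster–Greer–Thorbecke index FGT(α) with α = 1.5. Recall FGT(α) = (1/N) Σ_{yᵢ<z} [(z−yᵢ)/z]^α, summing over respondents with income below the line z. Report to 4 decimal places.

0.0560

Poor units: R750, R1,000 (q = 2 of N = 11).
Normalized shortfalls: (1598−750)/1598 = 0.5307; (1598−1000)/1598 = 0.3742.
Raised to α = 1.5: 0.38657; 0.22892.
Sum = 0.615492; FGT(1.5) = 0.615492 / 11 = 0.0560.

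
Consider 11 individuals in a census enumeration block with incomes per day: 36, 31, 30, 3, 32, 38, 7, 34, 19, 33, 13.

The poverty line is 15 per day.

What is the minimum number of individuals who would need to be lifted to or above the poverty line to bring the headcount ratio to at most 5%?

Currently q = 3 of N = 11 are below the line (H = 0.273).
A headcount ratio of at most 5% allows at most ⌊0.05 × 11⌋ = 0 poor individuals.
So at least 3 − 0 = 3 must be lifted.

3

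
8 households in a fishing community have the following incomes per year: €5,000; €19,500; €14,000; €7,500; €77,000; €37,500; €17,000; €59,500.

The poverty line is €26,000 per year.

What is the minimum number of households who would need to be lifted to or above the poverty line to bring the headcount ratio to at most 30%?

3

Currently q = 5 of N = 8 are below the line (H = 0.625).
A headcount ratio of at most 30% allows at most ⌊0.30 × 8⌋ = 2 poor households.
So at least 5 − 2 = 3 must be lifted.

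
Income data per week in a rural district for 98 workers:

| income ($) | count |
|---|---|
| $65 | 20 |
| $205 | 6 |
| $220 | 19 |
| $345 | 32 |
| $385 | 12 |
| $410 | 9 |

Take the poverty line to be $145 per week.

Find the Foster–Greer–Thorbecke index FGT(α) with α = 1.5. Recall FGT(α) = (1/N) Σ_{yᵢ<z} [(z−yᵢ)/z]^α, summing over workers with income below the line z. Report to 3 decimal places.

Below z: 20×$65 (q = 20 of N = 98).
Gap ratios (z−y)/z: (145−65)/145 = 0.5517 (×20).
Raised to α = 1.5: 0.40981 (×20).
Sum = 8.196208; FGT(1.5) = 8.196208 / 98 = 0.084.

0.084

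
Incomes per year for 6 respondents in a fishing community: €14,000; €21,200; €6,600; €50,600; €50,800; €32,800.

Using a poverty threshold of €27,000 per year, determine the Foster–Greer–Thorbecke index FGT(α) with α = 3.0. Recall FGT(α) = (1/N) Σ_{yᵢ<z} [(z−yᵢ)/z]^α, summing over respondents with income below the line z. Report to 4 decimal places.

0.0921

Below the line: €6,600, €14,000, €21,200 (q = 3 of N = 6).
Normalized shortfalls: (27000−6600)/27000 = 0.7556; (27000−14000)/27000 = 0.4815; (27000−21200)/27000 = 0.2148.
Raised to α = 3.0: 0.43132; 0.11162; 0.00991.
Sum = 0.552851; FGT(3.0) = 0.552851 / 6 = 0.0921.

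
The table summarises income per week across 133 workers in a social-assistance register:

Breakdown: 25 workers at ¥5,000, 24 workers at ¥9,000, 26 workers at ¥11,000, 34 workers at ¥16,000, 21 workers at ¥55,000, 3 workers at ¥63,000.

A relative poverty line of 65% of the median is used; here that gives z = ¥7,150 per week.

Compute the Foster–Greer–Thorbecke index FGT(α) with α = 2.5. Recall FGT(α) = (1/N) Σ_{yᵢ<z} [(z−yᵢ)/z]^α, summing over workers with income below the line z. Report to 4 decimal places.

0.0093

Below z: 25×¥5,000 (q = 25 of N = 133).
Relative gaps: (7150−5000)/7150 = 0.3007 (×25).
Raised to α = 2.5: 0.04958 (×25).
Sum = 1.239570; FGT(2.5) = 1.239570 / 133 = 0.0093.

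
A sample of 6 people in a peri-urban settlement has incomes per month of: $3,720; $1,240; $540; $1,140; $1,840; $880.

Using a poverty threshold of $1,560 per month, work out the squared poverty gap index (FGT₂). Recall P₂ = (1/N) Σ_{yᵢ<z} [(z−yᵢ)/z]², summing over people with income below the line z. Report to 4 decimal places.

0.1220

Incomes under z: $540, $880, $1,140, $1,240 (q = 4 of N = 6).
Shortfall ratios: (1560−540)/1560 = 0.6538; (1560−880)/1560 = 0.4359; (1560−1140)/1560 = 0.2692; (1560−1240)/1560 = 0.2051.
Squared: 0.4275; 0.1900; 0.0725; 0.0421.
Sum = 0.732084; P₂ = 0.732084 / 6 = 0.1220.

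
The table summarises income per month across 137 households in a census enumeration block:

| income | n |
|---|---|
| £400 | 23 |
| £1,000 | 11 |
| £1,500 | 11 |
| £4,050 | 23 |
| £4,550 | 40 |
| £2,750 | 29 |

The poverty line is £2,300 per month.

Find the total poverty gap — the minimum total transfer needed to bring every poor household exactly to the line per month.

Incomes under z: 23×£400, 11×£1,000, 11×£1,500 (q = 45 of N = 137).
Individual gaps: 23×(2300−400) = 43700; 11×(2300−1000) = 14300; 11×(2300−1500) = 8800.
Aggregate gap = £66,800.

£66,800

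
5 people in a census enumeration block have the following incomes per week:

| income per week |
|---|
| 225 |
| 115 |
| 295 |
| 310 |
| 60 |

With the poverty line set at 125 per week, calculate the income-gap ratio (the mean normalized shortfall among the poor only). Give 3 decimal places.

Below the line: 60, 115 (q = 2 of N = 5).
Shortfall ratios (z−y)/z: 0.5200, 0.0800; sum = 0.600000.
I averages over the q = 2 poor units only: 0.600000 / 2 = 0.300.

0.300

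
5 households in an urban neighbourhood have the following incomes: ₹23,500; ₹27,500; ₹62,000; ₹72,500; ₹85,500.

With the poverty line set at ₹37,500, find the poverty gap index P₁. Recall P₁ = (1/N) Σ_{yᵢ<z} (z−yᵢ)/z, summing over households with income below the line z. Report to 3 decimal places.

Poor units: ₹23,500, ₹27,500 (q = 2 of N = 5).
Shortfall ratios: (37500−23500)/37500 = 0.3733; (37500−27500)/37500 = 0.2667.
Σ = 0.640000. Dividing by the full population N = 5 gives P₁ = 0.128.

0.128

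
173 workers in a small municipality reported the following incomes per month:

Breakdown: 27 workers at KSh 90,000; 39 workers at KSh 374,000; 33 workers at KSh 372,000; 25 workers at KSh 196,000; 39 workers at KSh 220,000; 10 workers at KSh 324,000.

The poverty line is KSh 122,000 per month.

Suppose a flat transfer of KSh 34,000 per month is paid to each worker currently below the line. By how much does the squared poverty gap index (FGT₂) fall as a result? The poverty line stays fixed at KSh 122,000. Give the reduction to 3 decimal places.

Before: below the line — 27×KSh 90,000; squared poverty gap index (FGT₂) = 0.01074.
After the KSh 34,000 transfer: below the line — none; squared poverty gap index (FGT₂) = 0.00000.
Reduction = 0.01074 − 0.00000 = 0.011.

0.011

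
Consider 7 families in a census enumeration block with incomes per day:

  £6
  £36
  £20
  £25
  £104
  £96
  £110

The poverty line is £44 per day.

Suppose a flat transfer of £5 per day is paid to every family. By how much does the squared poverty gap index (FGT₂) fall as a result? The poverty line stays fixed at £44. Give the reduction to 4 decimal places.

Before: below the line — £6, £20, £25, £36; squared poverty gap index (FGT₂) = 0.180416.
After the £5 transfer: below the line — £11, £25, £30, £41; squared poverty gap index (FGT₂) = 0.122122.
Reduction = 0.180416 − 0.122122 = 0.0583.

0.0583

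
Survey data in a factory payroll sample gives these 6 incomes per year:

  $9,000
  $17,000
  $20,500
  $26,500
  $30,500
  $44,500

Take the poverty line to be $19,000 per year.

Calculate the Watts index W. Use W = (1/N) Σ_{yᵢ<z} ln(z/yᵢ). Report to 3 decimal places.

0.143

Poor units: $9,000, $17,000 (q = 2 of N = 6).
ln(z/y) terms: ln(19000/9000) = 0.7472; ln(19000/17000) = 0.1112.
W = 0.858440 / 6 = 0.143.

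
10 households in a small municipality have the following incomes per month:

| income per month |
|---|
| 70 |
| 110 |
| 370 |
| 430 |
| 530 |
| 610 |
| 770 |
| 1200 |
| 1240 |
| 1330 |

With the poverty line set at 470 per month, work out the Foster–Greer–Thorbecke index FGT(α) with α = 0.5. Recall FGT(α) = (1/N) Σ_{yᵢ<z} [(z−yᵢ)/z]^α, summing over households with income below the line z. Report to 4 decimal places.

0.2551

Incomes under z: 70, 110, 370, 430 (q = 4 of N = 10).
Normalized shortfalls: (470−70)/470 = 0.8511; (470−110)/470 = 0.7660; (470−370)/470 = 0.2128; (470−430)/470 = 0.0851.
Raised to α = 0.5: 0.92253; 0.87519; 0.46127; 0.29173.
Sum = 2.550717; FGT(0.5) = 2.550717 / 10 = 0.2551.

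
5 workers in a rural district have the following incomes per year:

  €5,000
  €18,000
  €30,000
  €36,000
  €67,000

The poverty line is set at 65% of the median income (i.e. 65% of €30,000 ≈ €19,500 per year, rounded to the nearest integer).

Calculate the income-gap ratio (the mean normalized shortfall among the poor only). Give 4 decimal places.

Poor units: €5,000, €18,000 (q = 2 of N = 5).
Shortfall ratios (z−y)/z: 0.7436, 0.0769; sum = 0.820513.
The income-gap ratio divides by q (the poor only): 0.820513 / 2 = 0.4103.

0.4103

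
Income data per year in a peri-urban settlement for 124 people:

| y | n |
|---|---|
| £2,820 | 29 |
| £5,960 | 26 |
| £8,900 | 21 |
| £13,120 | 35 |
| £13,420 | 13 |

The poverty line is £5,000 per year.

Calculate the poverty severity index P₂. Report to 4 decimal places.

Below z: 29×£2,820 (q = 29 of N = 124).
Shortfall ratios: (5000−2820)/5000 = 0.4360 (×29).
Squared: 0.1901 (×29).
Sum = 5.512784; P₂ = 5.512784 / 124 = 0.0445.

0.0445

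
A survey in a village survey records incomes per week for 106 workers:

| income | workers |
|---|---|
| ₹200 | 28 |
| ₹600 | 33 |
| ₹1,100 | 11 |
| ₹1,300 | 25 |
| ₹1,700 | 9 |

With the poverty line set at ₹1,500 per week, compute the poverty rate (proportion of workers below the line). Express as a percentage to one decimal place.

91.5%

97 of the 106 workers have income below ₹1,500.
H = 97/106 = 91.5%.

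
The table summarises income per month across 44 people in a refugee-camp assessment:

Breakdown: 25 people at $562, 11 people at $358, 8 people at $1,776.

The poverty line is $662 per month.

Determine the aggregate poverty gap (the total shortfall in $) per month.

Below z: 11×$358, 25×$562 (q = 36 of N = 44).
Individual gaps: 11×(662−358) = 3344; 25×(662−562) = 2500.
Aggregate gap = $5,844.

$5,844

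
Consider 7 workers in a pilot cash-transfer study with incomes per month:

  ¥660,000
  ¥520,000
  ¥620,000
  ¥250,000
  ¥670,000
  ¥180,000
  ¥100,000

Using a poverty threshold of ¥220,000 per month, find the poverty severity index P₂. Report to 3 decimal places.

0.047

Poor units: ¥100,000, ¥180,000 (q = 2 of N = 7).
Relative gaps: (220000−100000)/220000 = 0.5455; (220000−180000)/220000 = 0.1818.
Squared: 0.2975; 0.0331.
Sum = 0.330579; P₂ = 0.330579 / 7 = 0.047.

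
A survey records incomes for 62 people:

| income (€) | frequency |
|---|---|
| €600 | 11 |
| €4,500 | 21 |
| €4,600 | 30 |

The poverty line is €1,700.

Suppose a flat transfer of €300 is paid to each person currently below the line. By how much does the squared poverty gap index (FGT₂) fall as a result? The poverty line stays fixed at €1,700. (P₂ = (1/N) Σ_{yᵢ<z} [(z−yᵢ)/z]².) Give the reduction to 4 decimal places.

0.0350

Before: below the line — 11×€600; squared poverty gap index (FGT₂) = 0.074283.
After the €300 transfer: below the line — 11×€900; squared poverty gap index (FGT₂) = 0.039290.
Reduction = 0.074283 − 0.039290 = 0.0350.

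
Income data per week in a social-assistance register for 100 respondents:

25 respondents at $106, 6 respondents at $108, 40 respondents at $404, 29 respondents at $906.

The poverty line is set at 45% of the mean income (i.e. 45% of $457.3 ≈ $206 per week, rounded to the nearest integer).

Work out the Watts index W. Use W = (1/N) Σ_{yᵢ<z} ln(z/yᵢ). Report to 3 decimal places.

0.205

Below z: 25×$106, 6×$108 (q = 31 of N = 100).
Log gaps: ln(206/106) = 0.6644 (×25); ln(206/108) = 0.6457 (×6).
W = 20.485397 / 100 = 0.205.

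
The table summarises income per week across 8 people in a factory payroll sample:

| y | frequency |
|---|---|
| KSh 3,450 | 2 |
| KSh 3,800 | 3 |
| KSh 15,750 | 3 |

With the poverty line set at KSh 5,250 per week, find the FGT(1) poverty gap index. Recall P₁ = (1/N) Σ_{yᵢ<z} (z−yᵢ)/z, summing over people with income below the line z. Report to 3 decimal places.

Incomes under z: 2×KSh 3,450, 3×KSh 3,800 (q = 5 of N = 8).
Gap ratios (z−y)/z: (5250−3450)/5250 = 0.3429 (×2); (5250−3800)/5250 = 0.2762 (×3).
Sum of shortfalls = 1.514286; P₁ averages over all N: 1.514286 / 8 = 0.189.

0.189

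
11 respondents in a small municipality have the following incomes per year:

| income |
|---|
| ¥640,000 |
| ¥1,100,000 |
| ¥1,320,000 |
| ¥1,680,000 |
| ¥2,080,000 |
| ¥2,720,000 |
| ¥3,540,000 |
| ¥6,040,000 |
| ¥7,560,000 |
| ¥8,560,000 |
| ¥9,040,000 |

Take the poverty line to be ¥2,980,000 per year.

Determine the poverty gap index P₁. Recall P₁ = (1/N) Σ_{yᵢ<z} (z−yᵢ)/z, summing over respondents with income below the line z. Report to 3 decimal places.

0.254

Incomes under z: ¥640,000, ¥1,100,000, ¥1,320,000, ¥1,680,000, ¥2,080,000, ¥2,720,000 (q = 6 of N = 11).
Relative gaps: (2980000−640000)/2980000 = 0.7852; (2980000−1100000)/2980000 = 0.6309; (2980000−1320000)/2980000 = 0.5570; (2980000−1680000)/2980000 = 0.4362; (2980000−2080000)/2980000 = 0.3020; (2980000−2720000)/2980000 = 0.0872.
Σ = 2.798658. Dividing by the full population N = 11 gives P₁ = 0.254.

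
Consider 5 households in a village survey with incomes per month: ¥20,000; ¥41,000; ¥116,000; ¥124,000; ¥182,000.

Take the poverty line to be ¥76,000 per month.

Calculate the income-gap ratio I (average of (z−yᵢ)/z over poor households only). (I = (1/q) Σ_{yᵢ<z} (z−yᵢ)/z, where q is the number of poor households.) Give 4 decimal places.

0.5987

Below z: ¥20,000, ¥41,000 (q = 2 of N = 5).
Shortfall ratios (z−y)/z: 0.7368, 0.4605; sum = 1.197368.
I averages over the q = 2 poor units only: 1.197368 / 2 = 0.5987.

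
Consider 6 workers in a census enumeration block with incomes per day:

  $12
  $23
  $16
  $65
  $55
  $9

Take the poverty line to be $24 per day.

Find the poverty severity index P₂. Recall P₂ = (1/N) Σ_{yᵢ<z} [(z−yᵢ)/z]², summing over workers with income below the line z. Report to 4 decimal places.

Incomes under z: $9, $12, $16, $23 (q = 4 of N = 6).
Normalized shortfalls: (24−9)/24 = 0.6250; (24−12)/24 = 0.5000; (24−16)/24 = 0.3333; (24−23)/24 = 0.0417.
Squared: 0.3906; 0.2500; 0.1111; 0.0017.
Sum = 0.753472; P₂ = 0.753472 / 6 = 0.1256.

0.1256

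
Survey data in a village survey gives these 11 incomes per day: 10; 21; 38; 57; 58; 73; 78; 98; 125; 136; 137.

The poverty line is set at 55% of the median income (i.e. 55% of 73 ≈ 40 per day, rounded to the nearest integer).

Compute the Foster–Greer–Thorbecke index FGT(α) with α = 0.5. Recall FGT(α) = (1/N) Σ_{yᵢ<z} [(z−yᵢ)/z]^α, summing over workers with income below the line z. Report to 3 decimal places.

0.162

Poor units: 10, 21, 38 (q = 3 of N = 11).
Relative gaps: (40−10)/40 = 0.7500; (40−21)/40 = 0.4750; (40−38)/40 = 0.0500.
Raised to α = 0.5: 0.86603; 0.68920; 0.22361.
Sum = 1.778835; FGT(0.5) = 1.778835 / 11 = 0.162.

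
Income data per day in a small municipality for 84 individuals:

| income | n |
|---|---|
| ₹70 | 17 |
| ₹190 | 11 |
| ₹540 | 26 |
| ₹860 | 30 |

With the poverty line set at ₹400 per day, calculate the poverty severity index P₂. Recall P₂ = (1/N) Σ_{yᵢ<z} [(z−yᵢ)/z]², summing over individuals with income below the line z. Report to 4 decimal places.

Below z: 17×₹70, 11×₹190 (q = 28 of N = 84).
Relative gaps: (400−70)/400 = 0.8250 (×17); (400−190)/400 = 0.5250 (×11).
Squared: 0.6806 (×17); 0.2756 (×11).
Sum = 14.602500; P₂ = 14.602500 / 84 = 0.1738.

0.1738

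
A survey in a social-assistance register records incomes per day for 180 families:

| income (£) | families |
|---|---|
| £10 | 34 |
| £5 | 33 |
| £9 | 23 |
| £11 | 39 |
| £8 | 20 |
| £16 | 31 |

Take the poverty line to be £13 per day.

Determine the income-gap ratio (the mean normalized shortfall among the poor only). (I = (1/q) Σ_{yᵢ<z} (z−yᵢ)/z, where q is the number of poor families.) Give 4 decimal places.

Below z: 33×£5, 20×£8, 23×£9, 34×£10, 39×£11 (q = 149 of N = 180).
Relative gaps: 0.6154 (×33), 0.3846 (×20), 0.3077 (×23), 0.2308 (×34), 0.1538 (×39); sum = 48.923077.
The income-gap ratio divides by q (the poor only): 48.923077 / 149 = 0.3283.

0.3283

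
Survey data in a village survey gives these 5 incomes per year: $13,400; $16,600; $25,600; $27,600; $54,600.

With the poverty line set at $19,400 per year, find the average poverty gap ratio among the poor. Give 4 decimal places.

Below z: $13,400, $16,600 (q = 2 of N = 5).
Relative gaps: 0.3093, 0.1443; sum = 0.453608.
I averages over the q = 2 poor units only: 0.453608 / 2 = 0.2268.

0.2268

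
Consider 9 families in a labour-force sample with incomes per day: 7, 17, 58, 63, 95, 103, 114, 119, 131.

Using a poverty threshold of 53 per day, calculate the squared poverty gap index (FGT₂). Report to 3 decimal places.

0.135

Poor units: 7, 17 (q = 2 of N = 9).
Gap ratios (z−y)/z: (53−7)/53 = 0.8679; (53−17)/53 = 0.6792.
Squared: 0.7533; 0.4614.
Sum = 1.214667; P₂ = 1.214667 / 9 = 0.135.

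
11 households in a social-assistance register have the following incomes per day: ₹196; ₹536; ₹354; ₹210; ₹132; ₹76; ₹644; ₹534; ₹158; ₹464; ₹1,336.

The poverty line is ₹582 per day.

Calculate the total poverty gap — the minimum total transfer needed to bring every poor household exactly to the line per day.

₹2,578

Below z: ₹76, ₹132, ₹158, ₹196, ₹210, ₹354, ₹464, ₹534, ₹536 (q = 9 of N = 11).
Individual gaps: 582−76 = 506; 582−132 = 450; 582−158 = 424; 582−196 = 386; 582−210 = 372; 582−354 = 228; 582−464 = 118; 582−534 = 48; 582−536 = 46.
Aggregate gap = ₹2,578.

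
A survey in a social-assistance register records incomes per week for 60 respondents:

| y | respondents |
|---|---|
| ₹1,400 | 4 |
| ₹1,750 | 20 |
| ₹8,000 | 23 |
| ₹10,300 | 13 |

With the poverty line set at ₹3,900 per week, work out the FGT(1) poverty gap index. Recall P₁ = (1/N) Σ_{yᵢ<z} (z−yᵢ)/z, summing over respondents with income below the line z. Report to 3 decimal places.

0.226

Below the line: 4×₹1,400, 20×₹1,750 (q = 24 of N = 60).
Shortfall ratios: (3900−1400)/3900 = 0.6410 (×4); (3900−1750)/3900 = 0.5513 (×20).
Sum of shortfalls = 13.589744; P₁ averages over all N: 13.589744 / 60 = 0.226.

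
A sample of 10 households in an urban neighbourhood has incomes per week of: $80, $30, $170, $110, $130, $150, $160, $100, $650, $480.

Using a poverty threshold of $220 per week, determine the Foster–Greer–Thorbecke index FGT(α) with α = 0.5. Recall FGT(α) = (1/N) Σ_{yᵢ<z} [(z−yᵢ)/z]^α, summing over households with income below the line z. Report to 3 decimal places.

Below z: $30, $80, $100, $110, $130, $150, $160, $170 (q = 8 of N = 10).
Relative gaps: (220−30)/220 = 0.8636; (220−80)/220 = 0.6364; (220−100)/220 = 0.5455; (220−110)/220 = 0.5000; (220−130)/220 = 0.4091; (220−150)/220 = 0.3182; (220−160)/220 = 0.2727; (220−170)/220 = 0.2273.
Raised to α = 0.5: 0.92932; 0.79772; 0.73855; 0.70711; 0.63960; 0.56408; 0.52223; 0.47673.
Sum = 5.375343; FGT(0.5) = 5.375343 / 10 = 0.538.

0.538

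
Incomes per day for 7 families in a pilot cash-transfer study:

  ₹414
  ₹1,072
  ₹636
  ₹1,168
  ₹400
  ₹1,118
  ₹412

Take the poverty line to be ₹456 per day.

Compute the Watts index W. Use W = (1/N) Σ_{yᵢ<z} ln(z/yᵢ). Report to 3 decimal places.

0.047

Below z: ₹400, ₹412, ₹414 (q = 3 of N = 7).
Log shortfalls: ln(456/400) = 0.1310; ln(456/412) = 0.1015; ln(456/414) = 0.0966.
W = 0.329125 / 7 = 0.047.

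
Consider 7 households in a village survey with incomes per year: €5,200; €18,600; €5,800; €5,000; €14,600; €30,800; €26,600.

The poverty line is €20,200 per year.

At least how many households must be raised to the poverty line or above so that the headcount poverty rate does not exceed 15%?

5 of the 7 households are poor, so H = 5/7 = 0.714.
A headcount ratio of at most 15% allows at most ⌊0.15 × 7⌋ = 1 poor households.
So at least 5 − 1 = 4 must be lifted.

4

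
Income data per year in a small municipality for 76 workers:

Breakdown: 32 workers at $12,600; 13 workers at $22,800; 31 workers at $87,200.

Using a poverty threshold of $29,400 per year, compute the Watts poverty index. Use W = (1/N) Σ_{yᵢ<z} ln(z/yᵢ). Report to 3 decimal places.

Poor units: 32×$12,600, 13×$22,800 (q = 45 of N = 76).
Log shortfalls: ln(29400/12600) = 0.8473 (×32); ln(29400/22800) = 0.2542 (×13).
W = 30.418575 / 76 = 0.400.

0.400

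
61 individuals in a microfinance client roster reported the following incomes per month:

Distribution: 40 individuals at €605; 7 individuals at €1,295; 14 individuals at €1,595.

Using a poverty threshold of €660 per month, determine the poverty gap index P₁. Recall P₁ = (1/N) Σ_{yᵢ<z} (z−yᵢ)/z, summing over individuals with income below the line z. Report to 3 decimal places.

0.055

Below z: 40×€605 (q = 40 of N = 61).
Normalized shortfalls: (660−605)/660 = 0.0833 (×40).
Σ = 3.333333. Dividing by the full population N = 61 gives P₁ = 0.055.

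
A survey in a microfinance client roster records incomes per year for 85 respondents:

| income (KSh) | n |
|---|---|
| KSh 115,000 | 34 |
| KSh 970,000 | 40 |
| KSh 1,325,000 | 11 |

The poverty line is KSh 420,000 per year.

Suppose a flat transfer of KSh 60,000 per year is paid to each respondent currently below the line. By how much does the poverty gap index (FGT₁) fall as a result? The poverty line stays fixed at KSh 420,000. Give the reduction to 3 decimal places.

Before: below the line — 34×KSh 115,000; poverty gap index (FGT₁) = 0.29048.
After the KSh 60,000 transfer: below the line — 34×KSh 175,000; poverty gap index (FGT₁) = 0.23333.
Reduction = 0.29048 − 0.23333 = 0.057.

0.057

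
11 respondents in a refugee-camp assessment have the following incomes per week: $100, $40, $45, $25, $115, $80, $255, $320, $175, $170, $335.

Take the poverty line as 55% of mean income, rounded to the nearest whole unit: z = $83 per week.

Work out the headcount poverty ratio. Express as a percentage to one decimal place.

4 of the 11 respondents have income below $83.
H = 4/11 = 36.4%.

36.4%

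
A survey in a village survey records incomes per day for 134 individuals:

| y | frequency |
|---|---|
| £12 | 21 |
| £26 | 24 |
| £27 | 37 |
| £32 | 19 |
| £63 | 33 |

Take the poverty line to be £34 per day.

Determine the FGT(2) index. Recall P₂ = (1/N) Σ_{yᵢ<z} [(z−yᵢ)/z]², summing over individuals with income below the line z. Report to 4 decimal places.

0.0877

Poor units: 21×£12, 24×£26, 37×£27, 19×£32 (q = 101 of N = 134).
Gap ratios (z−y)/z: (34−12)/34 = 0.6471 (×21); (34−26)/34 = 0.2353 (×24); (34−27)/34 = 0.2059 (×37); (34−32)/34 = 0.0588 (×19).
Squared: 0.4187 (×21); 0.0554 (×24); 0.0424 (×37); 0.0035 (×19).
Sum = 11.755190; P₂ = 11.755190 / 134 = 0.0877.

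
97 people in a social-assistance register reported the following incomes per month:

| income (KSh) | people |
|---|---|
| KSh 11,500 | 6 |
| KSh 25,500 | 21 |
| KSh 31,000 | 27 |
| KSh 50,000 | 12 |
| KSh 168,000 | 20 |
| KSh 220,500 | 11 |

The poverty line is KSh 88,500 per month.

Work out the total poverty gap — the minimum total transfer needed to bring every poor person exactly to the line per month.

KSh 3,799,500

Poor units: 6×KSh 11,500, 21×KSh 25,500, 27×KSh 31,000, 12×KSh 50,000 (q = 66 of N = 97).
Individual gaps: 6×(88500−11500) = 462000; 21×(88500−25500) = 1323000; 27×(88500−31000) = 1552500; 12×(88500−50000) = 462000.
Aggregate gap = KSh 3,799,500.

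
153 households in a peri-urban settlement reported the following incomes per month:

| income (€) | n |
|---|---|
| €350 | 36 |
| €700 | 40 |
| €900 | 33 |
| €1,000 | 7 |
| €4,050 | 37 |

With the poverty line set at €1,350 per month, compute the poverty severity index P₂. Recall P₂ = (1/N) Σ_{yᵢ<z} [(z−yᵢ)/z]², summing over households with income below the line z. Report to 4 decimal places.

Poor units: 36×€350, 40×€700, 33×€900, 7×€1,000 (q = 116 of N = 153).
Shortfall ratios: (1350−350)/1350 = 0.7407 (×36); (1350−700)/1350 = 0.4815 (×40); (1350−900)/1350 = 0.3333 (×33); (1350−1000)/1350 = 0.2593 (×7).
Squared: 0.5487 (×36); 0.2318 (×40); 0.1111 (×33); 0.0672 (×7).
Sum = 33.163237; P₂ = 33.163237 / 153 = 0.2168.

0.2168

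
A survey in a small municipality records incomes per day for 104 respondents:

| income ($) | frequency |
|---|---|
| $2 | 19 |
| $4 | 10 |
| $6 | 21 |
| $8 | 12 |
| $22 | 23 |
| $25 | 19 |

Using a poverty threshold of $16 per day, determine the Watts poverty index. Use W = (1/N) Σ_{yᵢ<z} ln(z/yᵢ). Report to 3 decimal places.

Below z: 19×$2, 10×$4, 21×$6, 12×$8 (q = 62 of N = 104).
ln(z/y) terms: ln(16/2) = 2.0794 (×19); ln(16/4) = 1.3863 (×10); ln(16/6) = 0.9808 (×21); ln(16/8) = 0.6931 (×12).
W = 82.287513 / 104 = 0.791.

0.791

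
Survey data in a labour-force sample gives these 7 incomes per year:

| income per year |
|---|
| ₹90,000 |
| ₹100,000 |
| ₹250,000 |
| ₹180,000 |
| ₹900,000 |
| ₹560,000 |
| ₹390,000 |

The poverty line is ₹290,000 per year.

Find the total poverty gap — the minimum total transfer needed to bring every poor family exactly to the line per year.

₹540,000

Below the line: ₹90,000, ₹100,000, ₹180,000, ₹250,000 (q = 4 of N = 7).
Individual gaps: 290000−90000 = 200000; 290000−100000 = 190000; 290000−180000 = 110000; 290000−250000 = 40000.
Aggregate gap = ₹540,000.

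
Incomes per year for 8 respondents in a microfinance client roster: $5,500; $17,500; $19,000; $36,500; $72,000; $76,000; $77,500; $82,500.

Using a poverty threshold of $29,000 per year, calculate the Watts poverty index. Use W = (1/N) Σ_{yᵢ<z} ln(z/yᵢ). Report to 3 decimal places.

0.324

Incomes under z: $5,500, $17,500, $19,000 (q = 3 of N = 8).
Log gaps: ln(29000/5500) = 1.6625; ln(29000/17500) = 0.5051; ln(29000/19000) = 0.4229.
W = 2.590500 / 8 = 0.324.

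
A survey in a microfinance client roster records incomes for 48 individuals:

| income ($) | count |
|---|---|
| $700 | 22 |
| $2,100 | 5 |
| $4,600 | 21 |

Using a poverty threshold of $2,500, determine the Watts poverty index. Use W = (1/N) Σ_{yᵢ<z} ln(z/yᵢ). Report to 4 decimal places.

Poor units: 22×$700, 5×$2,100 (q = 27 of N = 48).
ln(z/y) terms: ln(2500/700) = 1.2730 (×22); ln(2500/2100) = 0.1744 (×5).
W = 28.877012 / 48 = 0.6016.

0.6016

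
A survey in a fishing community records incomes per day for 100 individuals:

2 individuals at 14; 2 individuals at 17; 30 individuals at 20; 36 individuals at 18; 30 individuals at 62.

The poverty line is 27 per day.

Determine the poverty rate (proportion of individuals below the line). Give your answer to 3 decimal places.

70 of the 100 individuals have income below 27.
H = 70/100 = 0.700.

0.700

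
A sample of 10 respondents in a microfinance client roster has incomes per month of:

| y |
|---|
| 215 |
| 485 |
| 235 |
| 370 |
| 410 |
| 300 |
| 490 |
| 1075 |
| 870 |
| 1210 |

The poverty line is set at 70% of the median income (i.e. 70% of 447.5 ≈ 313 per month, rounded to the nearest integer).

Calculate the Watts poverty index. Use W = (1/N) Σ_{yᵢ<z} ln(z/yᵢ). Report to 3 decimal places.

0.070

Below z: 215, 235, 300 (q = 3 of N = 10).
Log gaps: ln(313/215) = 0.3756; ln(313/235) = 0.2866; ln(313/300) = 0.0424.
W = 0.704604 / 10 = 0.070.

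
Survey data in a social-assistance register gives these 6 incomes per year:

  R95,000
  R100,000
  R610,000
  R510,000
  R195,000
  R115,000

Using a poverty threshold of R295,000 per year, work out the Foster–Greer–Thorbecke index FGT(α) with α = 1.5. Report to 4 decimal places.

Poor units: R95,000, R100,000, R115,000, R195,000 (q = 4 of N = 6).
Relative gaps: (295000−95000)/295000 = 0.6780; (295000−100000)/295000 = 0.6610; (295000−115000)/295000 = 0.6102; (295000−195000)/295000 = 0.3390.
Raised to α = 1.5: 0.55823; 0.53743; 0.47662; 0.19736.
Sum = 1.769642; FGT(1.5) = 1.769642 / 6 = 0.2949.

0.2949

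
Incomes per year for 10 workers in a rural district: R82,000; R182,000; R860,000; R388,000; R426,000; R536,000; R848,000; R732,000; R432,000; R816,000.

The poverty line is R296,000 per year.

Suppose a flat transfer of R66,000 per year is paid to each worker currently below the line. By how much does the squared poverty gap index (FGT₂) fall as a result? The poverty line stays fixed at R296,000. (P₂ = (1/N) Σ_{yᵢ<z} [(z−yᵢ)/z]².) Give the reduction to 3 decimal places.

0.039

Before: below the line — R82,000, R182,000; squared poverty gap index (FGT₂) = 0.06710.
After the R66,000 transfer: below the line — R148,000, R248,000; squared poverty gap index (FGT₂) = 0.02763.
Reduction = 0.06710 − 0.02763 = 0.039.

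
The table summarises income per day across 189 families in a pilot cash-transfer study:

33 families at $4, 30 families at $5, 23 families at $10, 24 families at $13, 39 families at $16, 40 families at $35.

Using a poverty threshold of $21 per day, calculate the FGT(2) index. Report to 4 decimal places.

0.2701

Below the line: 33×$4, 30×$5, 23×$10, 24×$13, 39×$16 (q = 149 of N = 189).
Normalized shortfalls: (21−4)/21 = 0.8095 (×33); (21−5)/21 = 0.7619 (×30); (21−10)/21 = 0.5238 (×23); (21−13)/21 = 0.3810 (×24); (21−16)/21 = 0.2381 (×39).
Squared: 0.6553 (×33); 0.5805 (×30); 0.2744 (×23); 0.1451 (×24); 0.0567 (×39).
Sum = 51.045351; P₂ = 51.045351 / 189 = 0.2701.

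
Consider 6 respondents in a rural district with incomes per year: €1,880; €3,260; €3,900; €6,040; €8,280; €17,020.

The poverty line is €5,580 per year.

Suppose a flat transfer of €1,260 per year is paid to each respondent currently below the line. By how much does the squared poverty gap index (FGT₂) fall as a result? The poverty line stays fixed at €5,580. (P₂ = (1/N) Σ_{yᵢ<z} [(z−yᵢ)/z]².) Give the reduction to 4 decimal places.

0.0784

Before: below the line — €1,880, €3,260, €3,900; squared poverty gap index (FGT₂) = 0.117198.
After the €1,260 transfer: below the line — €3,140, €4,520, €5,160; squared poverty gap index (FGT₂) = 0.038827.
Reduction = 0.117198 − 0.038827 = 0.0784.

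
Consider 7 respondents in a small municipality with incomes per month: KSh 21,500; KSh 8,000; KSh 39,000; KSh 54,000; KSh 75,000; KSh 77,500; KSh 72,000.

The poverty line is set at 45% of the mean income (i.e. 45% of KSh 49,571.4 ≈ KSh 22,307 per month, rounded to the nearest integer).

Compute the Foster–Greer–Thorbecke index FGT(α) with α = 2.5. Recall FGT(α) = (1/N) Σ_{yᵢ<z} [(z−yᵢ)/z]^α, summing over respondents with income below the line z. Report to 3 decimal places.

0.047

Below the line: KSh 8,000, KSh 21,500 (q = 2 of N = 7).
Relative gaps: (22307−8000)/22307 = 0.6414; (22307−21500)/22307 = 0.0362.
Raised to α = 2.5: 0.32943; 0.00025.
Sum = 0.329683; FGT(2.5) = 0.329683 / 7 = 0.047.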